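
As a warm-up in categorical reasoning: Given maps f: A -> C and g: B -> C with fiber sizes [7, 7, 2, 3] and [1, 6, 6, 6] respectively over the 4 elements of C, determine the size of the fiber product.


The pullback A x_C B consists of pairs (a, b) with f(a) = g(b).
For each element c in C, the fiber product has |f^-1(c)| * |g^-1(c)| elements.
Summing over C: 7 * 1 + 7 * 6 + 2 * 6 + 3 * 6
= 7 + 42 + 12 + 18 = 79

79


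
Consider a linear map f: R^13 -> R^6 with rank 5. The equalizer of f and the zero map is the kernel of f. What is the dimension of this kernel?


The equalizer of f and the zero map is ker(f).
By the rank-nullity theorem: dim(ker(f)) = dim(domain) - rank(f).
dim(ker(f)) = 13 - 5 = 8

8


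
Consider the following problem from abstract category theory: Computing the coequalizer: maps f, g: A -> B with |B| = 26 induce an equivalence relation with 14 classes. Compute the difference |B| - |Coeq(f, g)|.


The coequalizer Coeq(f, g) = B / ~ has one element per equivalence class.
|B| = 26, |Coeq(f, g)| = 14.
|B| - |Coeq(f, g)| = 26 - 14 = 12.

12


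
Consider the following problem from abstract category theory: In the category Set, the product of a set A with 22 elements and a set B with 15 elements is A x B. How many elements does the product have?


In Set, the product A x B is the Cartesian product.
By the universal property, |A x B| = |A| * |B|.
|A x B| = 22 * 15 = 330

330


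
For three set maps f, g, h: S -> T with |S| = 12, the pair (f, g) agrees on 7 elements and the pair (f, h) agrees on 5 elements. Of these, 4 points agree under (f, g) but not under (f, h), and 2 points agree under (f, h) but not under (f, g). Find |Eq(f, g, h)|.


Eq(f, g, h) is the triple-agreement set: points in S where all three
maps take the same value. Using inclusion-exclusion on the pairwise data:
Pair (f, g) agrees on 7 points; pair (f, h) on 5 points.
Points agreeing under (f, g) but not (f, h) = 4; under (f, h) but not (f, g) = 2.
Triple-agreement = agreement-in-(f, g) minus points that agree under (f, g) but not (f, h):
|Eq(f, g, h)| = 7 - 4 = 3
(cross-check via (f, h): 5 - 2 = 3.)

3


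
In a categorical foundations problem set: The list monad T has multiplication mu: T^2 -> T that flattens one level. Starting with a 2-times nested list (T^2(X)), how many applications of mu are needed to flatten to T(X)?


Each application of mu: T^2 -> T removes one layer of nesting.
Starting at depth 2 (i.e., T^2(X)), we need to reach T(X).
Number of mu applications = 2 - 1 = 1

1


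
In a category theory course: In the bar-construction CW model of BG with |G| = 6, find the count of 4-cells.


In the bar-construction CW model of BG, the n-cells are indexed by
n-tuples [g_1|...|g_n] of non-identity elements of G (degenerate
simplices with some g_i = e do not contribute cells), so there are
(|G| - 1)^n n-cells.
For dim = 4 with |G| = 6:
cells = (6 - 1)^4 = 5^4 = 625

625


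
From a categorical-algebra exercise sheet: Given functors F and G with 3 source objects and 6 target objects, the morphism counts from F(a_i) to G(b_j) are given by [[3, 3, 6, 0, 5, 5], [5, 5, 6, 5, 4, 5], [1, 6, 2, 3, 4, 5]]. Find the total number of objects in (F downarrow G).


Objects of (F downarrow G) are triples (a, b, h: F(a)->G(b)).
The count equals the sum of all entries in the hom-matrix.
sum(row 0) = 22
sum(row 1) = 30
sum(row 2) = 21
Grand total = 73

73


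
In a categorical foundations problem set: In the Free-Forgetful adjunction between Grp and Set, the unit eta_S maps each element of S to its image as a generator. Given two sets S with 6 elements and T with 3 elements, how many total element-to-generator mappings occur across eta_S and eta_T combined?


The unit eta_X: X -> U(F(X)) of the Free-Forgetful adjunction
maps each element of X to a generator of F(X). For X = S + T (disjoint
union in Set), |S + T| = |S| + |T|.
Total mappings = 6 + 3 = 9.

9


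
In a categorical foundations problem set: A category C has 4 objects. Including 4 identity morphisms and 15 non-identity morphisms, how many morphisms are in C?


Each object has an identity morphism, giving 4 identities.
Adding the 15 non-identity morphisms:
Total = 4 + 15 = 19

19


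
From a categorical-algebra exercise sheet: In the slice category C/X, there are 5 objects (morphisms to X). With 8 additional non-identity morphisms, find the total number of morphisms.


In the slice category C/X, objects are morphisms to X.
Identity morphisms: 5 (one per object of C/X).
Non-identity morphisms: 8.
Total = 5 + 8 = 13

13


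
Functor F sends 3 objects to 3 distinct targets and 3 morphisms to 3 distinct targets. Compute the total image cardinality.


The image of F consists of distinct objects and distinct morphisms.
|Im(F)| on objects = 3
|Im(F)| on morphisms = 3
Total image cardinality = 3 + 3 = 6

6


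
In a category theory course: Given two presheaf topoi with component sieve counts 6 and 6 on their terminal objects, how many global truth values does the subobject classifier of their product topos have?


In a product of presheaf topoi E_1 x E_2, the subobject classifier
is Omega = Omega_1 x Omega_2 (componentwise), so
|Omega(top)| = |Omega_1(top_1)| * |Omega_2(top_2)|.
= 6 * 6 = 36.

36


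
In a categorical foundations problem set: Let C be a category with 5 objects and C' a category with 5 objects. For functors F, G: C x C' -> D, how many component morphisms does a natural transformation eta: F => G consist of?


A natural transformation eta: F => G assigns one component morphism per
object of the domain category.
The domain is the product category C x C', so
|Ob(C x C')| = |Ob(C)| * |Ob(C')| = 5 * 5 = 25.
Therefore eta has 25 component morphisms.

25


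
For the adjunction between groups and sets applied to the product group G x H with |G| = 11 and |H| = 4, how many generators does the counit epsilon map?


The counit epsilon_K: F(U(K)) -> K of the Free-Forgetful adjunction
maps |K| generators of F(U(K)) into K. For K = G x H (the product group),
|G x H| = |G| * |H|.
Total generators mapped = 11 * 4 = 44.

44


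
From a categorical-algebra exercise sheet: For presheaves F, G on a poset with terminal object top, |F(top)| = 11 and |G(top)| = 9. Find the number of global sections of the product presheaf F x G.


Global sections of a presheaf on a poset with terminal top satisfy
Gamma(H) ~ H(top). Presheaves admit pointwise products, so
(F x G)(top) = F(top) x G(top) (Cartesian product).
|Gamma(F x G)| = |F(top)| * |G(top)| = 11 * 9 = 99.

99


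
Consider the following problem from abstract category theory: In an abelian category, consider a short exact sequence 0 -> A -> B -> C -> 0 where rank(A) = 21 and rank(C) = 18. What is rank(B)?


For a short exact sequence 0 -> A -> B -> C -> 0,
rank is additive: rank(B) = rank(A) + rank(C).
rank(B) = 21 + 18 = 39

39


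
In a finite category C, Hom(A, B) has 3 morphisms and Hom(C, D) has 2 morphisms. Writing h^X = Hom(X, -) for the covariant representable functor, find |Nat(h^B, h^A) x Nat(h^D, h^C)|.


By the Yoneda lemma, Nat(h^B, h^A) is isomorphic to Hom(A, B),
so |Nat(h^B, h^A)| = |Hom(A, B)| and |Nat(h^D, h^C)| = |Hom(C, D)|.
|Hom(A, B)| = 3, |Hom(C, D)| = 2.
|Nat(h^B, h^A) x Nat(h^D, h^C)| = 3 * 2 = 6

6


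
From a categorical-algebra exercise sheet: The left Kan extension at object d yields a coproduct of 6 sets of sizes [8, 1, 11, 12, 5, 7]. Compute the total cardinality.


Pointwise, the left Kan extension (Lan_F H)(d) is the colimit, indexed
by the comma category (F downarrow d), of H composed with the
projection (F downarrow d) -> C. Here that colimit is given
as a coproduct (disjoint union) of sets, so its cardinality is the
sum of the sizes of the summands.
Coproduct of sets with sizes: 8 + 1 + 11 + 12 + 5 + 7
= 44

44


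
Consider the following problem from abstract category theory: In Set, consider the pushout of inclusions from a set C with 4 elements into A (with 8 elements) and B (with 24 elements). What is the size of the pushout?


The pushout A +_C B identifies the images of C in A and B.
|A +_C B| = |A| + |B| - |C| (for injections).
= 8 + 24 - 4 = 28

28


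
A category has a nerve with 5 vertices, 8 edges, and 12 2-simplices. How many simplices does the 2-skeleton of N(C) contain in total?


The 2-skeleton of the nerve N(C) consists of simplices in dimensions 0, 1, 2:
  |N(C)_0| = 5 (objects)
  |N(C)_1| = 8 (morphisms)
  |N(C)_2| = 12 (composable pairs)
Total = 5 + 8 + 12 = 25

25


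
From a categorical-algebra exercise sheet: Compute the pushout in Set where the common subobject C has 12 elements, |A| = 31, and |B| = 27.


The pushout A +_C B identifies the images of C in A and B.
|A +_C B| = |A| + |B| - |C| (for injections).
= 31 + 27 - 12 = 46

46


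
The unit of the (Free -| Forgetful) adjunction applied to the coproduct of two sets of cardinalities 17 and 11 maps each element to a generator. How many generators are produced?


The unit eta_X: X -> U(F(X)) of the Free-Forgetful adjunction
maps each element of X to a generator of F(X). For X = S + T (disjoint
union in Set), |S + T| = |S| + |T|.
Total mappings = 17 + 11 = 28.

28


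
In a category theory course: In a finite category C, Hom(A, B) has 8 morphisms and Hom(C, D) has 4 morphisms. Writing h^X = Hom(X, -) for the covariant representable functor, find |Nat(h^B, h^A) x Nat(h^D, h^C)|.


By the Yoneda lemma, Nat(h^B, h^A) is isomorphic to Hom(A, B),
so |Nat(h^B, h^A)| = |Hom(A, B)| and |Nat(h^D, h^C)| = |Hom(C, D)|.
|Hom(A, B)| = 8, |Hom(C, D)| = 4.
|Nat(h^B, h^A) x Nat(h^D, h^C)| = 8 * 4 = 32

32


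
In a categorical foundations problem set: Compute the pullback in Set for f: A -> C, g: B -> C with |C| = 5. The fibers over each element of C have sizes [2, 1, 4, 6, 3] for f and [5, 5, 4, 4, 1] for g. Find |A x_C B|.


The pullback A x_C B consists of pairs (a, b) with f(a) = g(b).
For each element c in C, the fiber product has |f^-1(c)| * |g^-1(c)| elements.
Summing over C: 2 * 5 + 1 * 5 + 4 * 4 + 6 * 4 + 3 * 1
= 10 + 5 + 16 + 24 + 3 = 58

58


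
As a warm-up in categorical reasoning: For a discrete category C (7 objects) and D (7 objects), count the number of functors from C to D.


A functor from a discrete category C to D is determined by
where each object maps. Each of the 7 objects of C can map
to any of the 7 objects of D independently.
Number of functors = 7^7 = 823543

823543


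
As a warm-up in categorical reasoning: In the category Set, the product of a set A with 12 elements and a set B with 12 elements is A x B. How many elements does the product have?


In Set, the product A x B is the Cartesian product.
By the universal property, |A x B| = |A| * |B|.
|A x B| = 12 * 12 = 144

144


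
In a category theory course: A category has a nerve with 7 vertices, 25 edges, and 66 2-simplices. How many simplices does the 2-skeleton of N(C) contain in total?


The 2-skeleton of the nerve N(C) consists of simplices in dimensions 0, 1, 2:
  |N(C)_0| = 7 (objects)
  |N(C)_1| = 25 (morphisms)
  |N(C)_2| = 66 (composable pairs)
Total = 7 + 25 + 66 = 98

98


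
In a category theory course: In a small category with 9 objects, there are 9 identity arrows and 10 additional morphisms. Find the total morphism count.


Each object has an identity morphism, giving 9 identities.
Adding the 10 non-identity morphisms:
Total = 9 + 10 = 19

19


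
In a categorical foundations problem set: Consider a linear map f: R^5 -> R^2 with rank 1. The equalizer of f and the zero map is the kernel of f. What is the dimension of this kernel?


The equalizer of f and the zero map is ker(f).
By the rank-nullity theorem: dim(ker(f)) = dim(domain) - rank(f).
dim(ker(f)) = 5 - 1 = 4

4


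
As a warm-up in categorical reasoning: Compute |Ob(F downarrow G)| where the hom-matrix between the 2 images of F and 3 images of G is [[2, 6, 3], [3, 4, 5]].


Objects of (F downarrow G) are triples (a, b, h: F(a)->G(b)).
The count equals the sum of all entries in the hom-matrix.
sum(row 0) = 11
sum(row 1) = 12
Grand total = 23

23


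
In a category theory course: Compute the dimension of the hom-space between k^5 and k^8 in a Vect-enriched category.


In Vect-enriched categories, Hom(k^n, k^m) is the space of m x n matrices.
dim(Hom(k^5, k^8)) = 8 * 5 = 40

40


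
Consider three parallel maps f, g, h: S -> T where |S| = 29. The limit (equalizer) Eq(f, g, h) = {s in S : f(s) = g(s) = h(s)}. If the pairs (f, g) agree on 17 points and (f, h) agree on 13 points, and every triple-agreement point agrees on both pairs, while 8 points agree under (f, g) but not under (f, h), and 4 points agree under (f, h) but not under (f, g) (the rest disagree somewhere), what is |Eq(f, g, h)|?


Eq(f, g, h) is the triple-agreement set: points in S where all three
maps take the same value. Using inclusion-exclusion on the pairwise data:
Pair (f, g) agrees on 17 points; pair (f, h) on 13 points.
Points agreeing under (f, g) but not (f, h) = 8; under (f, h) but not (f, g) = 4.
Triple-agreement = agreement-in-(f, g) minus points that agree under (f, g) but not (f, h):
|Eq(f, g, h)| = 17 - 8 = 9
(cross-check via (f, h): 13 - 4 = 9.)

9


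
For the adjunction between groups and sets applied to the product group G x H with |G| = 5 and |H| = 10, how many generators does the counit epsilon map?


The counit epsilon_K: F(U(K)) -> K of the Free-Forgetful adjunction
maps |K| generators of F(U(K)) into K. For K = G x H (the product group),
|G x H| = |G| * |H|.
Total generators mapped = 5 * 10 = 50.

50


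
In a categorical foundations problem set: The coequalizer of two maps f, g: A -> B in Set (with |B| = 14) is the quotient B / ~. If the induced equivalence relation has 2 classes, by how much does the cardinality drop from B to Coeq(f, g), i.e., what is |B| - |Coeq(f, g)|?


The coequalizer Coeq(f, g) = B / ~ has one element per equivalence class.
|B| = 14, |Coeq(f, g)| = 2.
|B| - |Coeq(f, g)| = 14 - 2 = 12.

12


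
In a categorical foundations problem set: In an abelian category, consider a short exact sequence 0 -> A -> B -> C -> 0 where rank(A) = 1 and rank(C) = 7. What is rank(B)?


For a short exact sequence 0 -> A -> B -> C -> 0,
rank is additive: rank(B) = rank(A) + rank(C).
rank(B) = 1 + 7 = 8

8


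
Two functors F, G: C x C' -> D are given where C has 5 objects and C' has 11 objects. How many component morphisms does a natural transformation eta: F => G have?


A natural transformation eta: F => G assigns one component morphism per
object of the domain category.
The domain is the product category C x C', so
|Ob(C x C')| = |Ob(C)| * |Ob(C')| = 5 * 11 = 55.
Therefore eta has 55 component morphisms.

55


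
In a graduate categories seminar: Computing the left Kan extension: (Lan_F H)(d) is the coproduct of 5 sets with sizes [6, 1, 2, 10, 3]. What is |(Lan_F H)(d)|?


Pointwise, the left Kan extension (Lan_F H)(d) is the colimit, indexed
by the comma category (F downarrow d), of H composed with the
projection (F downarrow d) -> C. Here that colimit is given
as a coproduct (disjoint union) of sets, so its cardinality is the
sum of the sizes of the summands.
Coproduct of sets with sizes: 6 + 1 + 2 + 10 + 3
= 22

22


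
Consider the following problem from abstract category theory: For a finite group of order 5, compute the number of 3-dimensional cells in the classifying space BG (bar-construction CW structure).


In the bar-construction CW model of BG, the n-cells are indexed by
n-tuples [g_1|...|g_n] of non-identity elements of G (degenerate
simplices with some g_i = e do not contribute cells), so there are
(|G| - 1)^n n-cells.
For dim = 3 with |G| = 5:
cells = (5 - 1)^3 = 4^3 = 64

64


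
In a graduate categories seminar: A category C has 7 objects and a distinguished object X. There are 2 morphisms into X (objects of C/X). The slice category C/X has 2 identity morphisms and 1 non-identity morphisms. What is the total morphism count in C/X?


In the slice category C/X, objects are morphisms to X.
Identity morphisms: 2 (one per object of C/X).
Non-identity morphisms: 1.
Total = 2 + 1 = 3

3


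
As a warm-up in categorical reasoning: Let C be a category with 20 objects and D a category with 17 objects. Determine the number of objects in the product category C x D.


The product category C x D has objects that are pairs (c, d).
Number of pairs = |Ob(C)| * |Ob(D)| = 20 * 17 = 340

340


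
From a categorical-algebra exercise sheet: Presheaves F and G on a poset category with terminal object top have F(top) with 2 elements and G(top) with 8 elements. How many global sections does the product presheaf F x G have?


Global sections of a presheaf on a poset with terminal top satisfy
Gamma(H) ~ H(top). Presheaves admit pointwise products, so
(F x G)(top) = F(top) x G(top) (Cartesian product).
|Gamma(F x G)| = |F(top)| * |G(top)| = 2 * 8 = 16.

16


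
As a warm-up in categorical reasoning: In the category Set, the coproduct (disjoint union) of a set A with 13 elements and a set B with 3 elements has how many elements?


In Set, the coproduct A + B is the disjoint union.
|A + B| = |A| + |B| = 13 + 3 = 16

16


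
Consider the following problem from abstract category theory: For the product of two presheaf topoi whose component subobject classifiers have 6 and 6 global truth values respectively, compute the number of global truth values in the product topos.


In a product of presheaf topoi E_1 x E_2, the subobject classifier
is Omega = Omega_1 x Omega_2 (componentwise), so
|Omega(top)| = |Omega_1(top_1)| * |Omega_2(top_2)|.
= 6 * 6 = 36.

36


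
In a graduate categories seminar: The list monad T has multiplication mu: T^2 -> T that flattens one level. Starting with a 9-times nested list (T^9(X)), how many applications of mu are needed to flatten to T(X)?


Each application of mu: T^2 -> T removes one layer of nesting.
Starting at depth 9 (i.e., T^9(X)), we need to reach T(X).
Number of mu applications = 9 - 1 = 8

8


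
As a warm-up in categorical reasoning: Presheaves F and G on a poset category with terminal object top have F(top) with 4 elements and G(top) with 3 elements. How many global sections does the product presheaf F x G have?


Global sections of a presheaf on a poset with terminal top satisfy
Gamma(H) ~ H(top). Presheaves admit pointwise products, so
(F x G)(top) = F(top) x G(top) (Cartesian product).
|Gamma(F x G)| = |F(top)| * |G(top)| = 4 * 3 = 12.

12


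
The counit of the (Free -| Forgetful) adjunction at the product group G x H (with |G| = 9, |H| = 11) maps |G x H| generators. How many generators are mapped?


The counit epsilon_K: F(U(K)) -> K of the Free-Forgetful adjunction
maps |K| generators of F(U(K)) into K. For K = G x H (the product group),
|G x H| = |G| * |H|.
Total generators mapped = 9 * 11 = 99.

99


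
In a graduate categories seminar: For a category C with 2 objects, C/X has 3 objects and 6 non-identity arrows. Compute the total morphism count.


In the slice category C/X, objects are morphisms to X.
Identity morphisms: 3 (one per object of C/X).
Non-identity morphisms: 6.
Total = 3 + 6 = 9

9


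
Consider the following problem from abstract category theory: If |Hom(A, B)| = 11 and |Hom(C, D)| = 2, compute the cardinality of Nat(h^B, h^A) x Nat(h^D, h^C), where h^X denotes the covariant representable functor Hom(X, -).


By the Yoneda lemma, Nat(h^B, h^A) is isomorphic to Hom(A, B),
so |Nat(h^B, h^A)| = |Hom(A, B)| and |Nat(h^D, h^C)| = |Hom(C, D)|.
|Hom(A, B)| = 11, |Hom(C, D)| = 2.
|Nat(h^B, h^A) x Nat(h^D, h^C)| = 11 * 2 = 22

22


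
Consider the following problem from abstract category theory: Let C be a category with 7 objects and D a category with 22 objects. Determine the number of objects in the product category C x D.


The product category C x D has objects that are pairs (c, d).
Number of pairs = |Ob(C)| * |Ob(D)| = 7 * 22 = 154

154


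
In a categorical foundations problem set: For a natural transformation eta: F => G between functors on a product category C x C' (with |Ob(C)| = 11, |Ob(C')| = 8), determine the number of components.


A natural transformation eta: F => G assigns one component morphism per
object of the domain category.
The domain is the product category C x C', so
|Ob(C x C')| = |Ob(C)| * |Ob(C')| = 11 * 8 = 88.
Therefore eta has 88 component morphisms.

88


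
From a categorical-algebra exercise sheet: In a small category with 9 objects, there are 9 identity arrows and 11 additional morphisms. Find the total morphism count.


Each object has an identity morphism, giving 9 identities.
Adding the 11 non-identity morphisms:
Total = 9 + 11 = 20

20


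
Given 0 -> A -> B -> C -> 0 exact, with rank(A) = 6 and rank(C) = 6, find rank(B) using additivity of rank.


For a short exact sequence 0 -> A -> B -> C -> 0,
rank is additive: rank(B) = rank(A) + rank(C).
rank(B) = 6 + 6 = 12

12


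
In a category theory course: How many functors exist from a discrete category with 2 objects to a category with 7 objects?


A functor from a discrete category C to D is determined by
where each object maps. Each of the 2 objects of C can map
to any of the 7 objects of D independently.
Number of functors = 7^2 = 49

49


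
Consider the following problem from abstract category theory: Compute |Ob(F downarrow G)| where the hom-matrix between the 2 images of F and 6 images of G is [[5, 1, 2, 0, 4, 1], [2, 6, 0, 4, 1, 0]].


Objects of (F downarrow G) are triples (a, b, h: F(a)->G(b)).
The count equals the sum of all entries in the hom-matrix.
sum(row 0) = 13
sum(row 1) = 13
Grand total = 26

26


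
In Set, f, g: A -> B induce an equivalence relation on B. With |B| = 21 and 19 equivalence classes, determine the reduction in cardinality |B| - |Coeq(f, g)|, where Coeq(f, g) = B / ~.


The coequalizer Coeq(f, g) = B / ~ has one element per equivalence class.
|B| = 21, |Coeq(f, g)| = 19.
|B| - |Coeq(f, g)| = 21 - 19 = 2.

2


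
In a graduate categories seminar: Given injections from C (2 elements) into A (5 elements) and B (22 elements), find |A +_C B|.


The pushout A +_C B identifies the images of C in A and B.
|A +_C B| = |A| + |B| - |C| (for injections).
= 5 + 22 - 2 = 25

25


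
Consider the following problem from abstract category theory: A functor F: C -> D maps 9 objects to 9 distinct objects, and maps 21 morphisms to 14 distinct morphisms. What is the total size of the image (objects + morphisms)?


The image of F consists of distinct objects and distinct morphisms.
|Im(F)| on objects = 9
|Im(F)| on morphisms = 14
Total image cardinality = 9 + 14 = 23

23


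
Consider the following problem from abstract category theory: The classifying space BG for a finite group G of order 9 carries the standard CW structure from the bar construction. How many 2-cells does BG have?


In the bar-construction CW model of BG, the n-cells are indexed by
n-tuples [g_1|...|g_n] of non-identity elements of G (degenerate
simplices with some g_i = e do not contribute cells), so there are
(|G| - 1)^n n-cells.
For dim = 2 with |G| = 9:
cells = (9 - 1)^2 = 8^2 = 64

64


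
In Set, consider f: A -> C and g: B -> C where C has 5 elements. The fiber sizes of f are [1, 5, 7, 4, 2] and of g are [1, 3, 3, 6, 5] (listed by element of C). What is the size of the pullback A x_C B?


The pullback A x_C B consists of pairs (a, b) with f(a) = g(b).
For each element c in C, the fiber product has |f^-1(c)| * |g^-1(c)| elements.
Summing over C: 1 * 1 + 5 * 3 + 7 * 3 + 4 * 6 + 2 * 5
= 1 + 15 + 21 + 24 + 10 = 71

71


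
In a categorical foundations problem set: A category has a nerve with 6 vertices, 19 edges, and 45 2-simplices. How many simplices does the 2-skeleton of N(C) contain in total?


The 2-skeleton of the nerve N(C) consists of simplices in dimensions 0, 1, 2:
  |N(C)_0| = 6 (objects)
  |N(C)_1| = 19 (morphisms)
  |N(C)_2| = 45 (composable pairs)
Total = 6 + 19 + 45 = 70

70


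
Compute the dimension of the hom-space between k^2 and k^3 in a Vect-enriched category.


In Vect-enriched categories, Hom(k^n, k^m) is the space of m x n matrices.
dim(Hom(k^2, k^3)) = 3 * 2 = 6

6


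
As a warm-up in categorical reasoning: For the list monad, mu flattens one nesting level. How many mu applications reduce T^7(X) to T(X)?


Each application of mu: T^2 -> T removes one layer of nesting.
Starting at depth 7 (i.e., T^7(X)), we need to reach T(X).
Number of mu applications = 7 - 1 = 6

6


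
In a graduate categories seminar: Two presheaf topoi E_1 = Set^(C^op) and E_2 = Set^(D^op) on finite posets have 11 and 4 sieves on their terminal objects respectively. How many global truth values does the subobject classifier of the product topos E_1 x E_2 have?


In a product of presheaf topoi E_1 x E_2, the subobject classifier
is Omega = Omega_1 x Omega_2 (componentwise), so
|Omega(top)| = |Omega_1(top_1)| * |Omega_2(top_2)|.
= 11 * 4 = 44.

44


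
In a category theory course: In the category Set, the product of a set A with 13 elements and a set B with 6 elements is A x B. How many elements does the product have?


In Set, the product A x B is the Cartesian product.
By the universal property, |A x B| = |A| * |B|.
|A x B| = 13 * 6 = 78

78


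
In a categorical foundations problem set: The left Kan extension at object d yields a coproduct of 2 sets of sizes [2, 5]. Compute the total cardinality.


Pointwise, the left Kan extension (Lan_F H)(d) is the colimit, indexed
by the comma category (F downarrow d), of H composed with the
projection (F downarrow d) -> C. Here that colimit is given
as a coproduct (disjoint union) of sets, so its cardinality is the
sum of the sizes of the summands.
Coproduct of sets with sizes: 2 + 5
= 7

7


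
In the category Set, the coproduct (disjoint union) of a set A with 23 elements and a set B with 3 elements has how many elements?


In Set, the coproduct A + B is the disjoint union.
|A + B| = |A| + |B| = 23 + 3 = 26

26


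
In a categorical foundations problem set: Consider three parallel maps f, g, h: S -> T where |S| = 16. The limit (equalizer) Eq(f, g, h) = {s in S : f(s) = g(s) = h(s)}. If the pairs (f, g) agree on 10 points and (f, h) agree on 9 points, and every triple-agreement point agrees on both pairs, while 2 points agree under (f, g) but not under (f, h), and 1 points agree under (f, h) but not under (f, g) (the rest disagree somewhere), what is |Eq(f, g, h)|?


Eq(f, g, h) is the triple-agreement set: points in S where all three
maps take the same value. Using inclusion-exclusion on the pairwise data:
Pair (f, g) agrees on 10 points; pair (f, h) on 9 points.
Points agreeing under (f, g) but not (f, h) = 2; under (f, h) but not (f, g) = 1.
Triple-agreement = agreement-in-(f, g) minus points that agree under (f, g) but not (f, h):
|Eq(f, g, h)| = 10 - 2 = 8
(cross-check via (f, h): 9 - 1 = 8.)

8


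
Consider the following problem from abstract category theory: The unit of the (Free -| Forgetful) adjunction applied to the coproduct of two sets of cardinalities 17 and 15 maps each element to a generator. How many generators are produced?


The unit eta_X: X -> U(F(X)) of the Free-Forgetful adjunction
maps each element of X to a generator of F(X). For X = S + T (disjoint
union in Set), |S + T| = |S| + |T|.
Total mappings = 17 + 15 = 32.

32


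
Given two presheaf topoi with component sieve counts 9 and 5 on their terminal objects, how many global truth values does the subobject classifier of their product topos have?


In a product of presheaf topoi E_1 x E_2, the subobject classifier
is Omega = Omega_1 x Omega_2 (componentwise), so
|Omega(top)| = |Omega_1(top_1)| * |Omega_2(top_2)|.
= 9 * 5 = 45.

45


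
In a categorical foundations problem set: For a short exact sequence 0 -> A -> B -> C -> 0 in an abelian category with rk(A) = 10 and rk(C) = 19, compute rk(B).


For a short exact sequence 0 -> A -> B -> C -> 0,
rank is additive: rank(B) = rank(A) + rank(C).
rank(B) = 10 + 19 = 29

29


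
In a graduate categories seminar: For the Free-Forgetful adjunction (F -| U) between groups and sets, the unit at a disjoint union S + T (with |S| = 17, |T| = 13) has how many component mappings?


The unit eta_X: X -> U(F(X)) of the Free-Forgetful adjunction
maps each element of X to a generator of F(X). For X = S + T (disjoint
union in Set), |S + T| = |S| + |T|.
Total mappings = 17 + 13 = 30.

30


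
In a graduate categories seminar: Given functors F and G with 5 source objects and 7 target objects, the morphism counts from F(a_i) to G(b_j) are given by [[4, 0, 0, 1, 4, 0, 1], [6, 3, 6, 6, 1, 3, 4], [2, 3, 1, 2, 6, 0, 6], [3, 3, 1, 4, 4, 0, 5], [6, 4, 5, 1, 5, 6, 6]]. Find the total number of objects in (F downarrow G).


Objects of (F downarrow G) are triples (a, b, h: F(a)->G(b)).
The count equals the sum of all entries in the hom-matrix.
sum(row 0) = 10
sum(row 1) = 29
sum(row 2) = 20
sum(row 3) = 20
sum(row 4) = 33
Grand total = 112

112


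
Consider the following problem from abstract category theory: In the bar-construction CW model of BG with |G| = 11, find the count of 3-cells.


In the bar-construction CW model of BG, the n-cells are indexed by
n-tuples [g_1|...|g_n] of non-identity elements of G (degenerate
simplices with some g_i = e do not contribute cells), so there are
(|G| - 1)^n n-cells.
For dim = 3 with |G| = 11:
cells = (11 - 1)^3 = 10^3 = 1000

1000


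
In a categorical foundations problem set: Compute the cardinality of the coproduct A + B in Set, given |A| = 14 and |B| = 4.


In Set, the coproduct A + B is the disjoint union.
|A + B| = |A| + |B| = 14 + 4 = 18

18


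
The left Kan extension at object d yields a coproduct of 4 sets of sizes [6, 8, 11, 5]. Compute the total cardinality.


Pointwise, the left Kan extension (Lan_F H)(d) is the colimit, indexed
by the comma category (F downarrow d), of H composed with the
projection (F downarrow d) -> C. Here that colimit is given
as a coproduct (disjoint union) of sets, so its cardinality is the
sum of the sizes of the summands.
Coproduct of sets with sizes: 6 + 8 + 11 + 5
= 30

30


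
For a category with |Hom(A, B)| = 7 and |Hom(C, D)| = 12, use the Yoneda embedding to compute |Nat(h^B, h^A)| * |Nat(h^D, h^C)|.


By the Yoneda lemma, Nat(h^B, h^A) is isomorphic to Hom(A, B),
so |Nat(h^B, h^A)| = |Hom(A, B)| and |Nat(h^D, h^C)| = |Hom(C, D)|.
|Hom(A, B)| = 7, |Hom(C, D)| = 12.
|Nat(h^B, h^A) x Nat(h^D, h^C)| = 7 * 12 = 84

84


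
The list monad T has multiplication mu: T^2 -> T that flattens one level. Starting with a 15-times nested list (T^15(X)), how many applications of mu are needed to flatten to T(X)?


Each application of mu: T^2 -> T removes one layer of nesting.
Starting at depth 15 (i.e., T^15(X)), we need to reach T(X).
Number of mu applications = 15 - 1 = 14

14


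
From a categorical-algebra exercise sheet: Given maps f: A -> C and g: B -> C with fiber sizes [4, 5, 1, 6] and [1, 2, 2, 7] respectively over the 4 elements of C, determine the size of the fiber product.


The pullback A x_C B consists of pairs (a, b) with f(a) = g(b).
For each element c in C, the fiber product has |f^-1(c)| * |g^-1(c)| elements.
Summing over C: 4 * 1 + 5 * 2 + 1 * 2 + 6 * 7
= 4 + 10 + 2 + 42 = 58

58


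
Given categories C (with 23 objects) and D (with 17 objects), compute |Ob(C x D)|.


The product category C x D has objects that are pairs (c, d).
Number of pairs = |Ob(C)| * |Ob(D)| = 23 * 17 = 391

391


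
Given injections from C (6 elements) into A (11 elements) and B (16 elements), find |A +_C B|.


The pushout A +_C B identifies the images of C in A and B.
|A +_C B| = |A| + |B| - |C| (for injections).
= 11 + 16 - 6 = 21

21


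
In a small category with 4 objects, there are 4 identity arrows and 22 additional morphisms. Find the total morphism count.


Each object has an identity morphism, giving 4 identities.
Adding the 22 non-identity morphisms:
Total = 4 + 22 = 26

26


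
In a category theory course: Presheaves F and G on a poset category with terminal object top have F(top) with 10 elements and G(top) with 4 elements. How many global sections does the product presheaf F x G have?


Global sections of a presheaf on a poset with terminal top satisfy
Gamma(H) ~ H(top). Presheaves admit pointwise products, so
(F x G)(top) = F(top) x G(top) (Cartesian product).
|Gamma(F x G)| = |F(top)| * |G(top)| = 10 * 4 = 40.

40


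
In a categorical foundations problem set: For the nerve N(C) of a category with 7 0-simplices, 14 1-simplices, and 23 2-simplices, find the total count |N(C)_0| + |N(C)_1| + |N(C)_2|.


The 2-skeleton of the nerve N(C) consists of simplices in dimensions 0, 1, 2:
  |N(C)_0| = 7 (objects)
  |N(C)_1| = 14 (morphisms)
  |N(C)_2| = 23 (composable pairs)
Total = 7 + 14 + 23 = 44

44


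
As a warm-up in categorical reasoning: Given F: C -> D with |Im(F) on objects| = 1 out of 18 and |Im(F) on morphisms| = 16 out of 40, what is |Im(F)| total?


The image of F consists of distinct objects and distinct morphisms.
|Im(F)| on objects = 1
|Im(F)| on morphisms = 16
Total image cardinality = 1 + 16 = 17

17


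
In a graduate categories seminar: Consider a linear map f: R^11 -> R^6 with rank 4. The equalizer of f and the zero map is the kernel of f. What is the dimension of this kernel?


The equalizer of f and the zero map is ker(f).
By the rank-nullity theorem: dim(ker(f)) = dim(domain) - rank(f).
dim(ker(f)) = 11 - 4 = 7

7


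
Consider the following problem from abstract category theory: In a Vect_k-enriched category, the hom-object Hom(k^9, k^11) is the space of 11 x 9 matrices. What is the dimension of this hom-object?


In Vect-enriched categories, Hom(k^n, k^m) is the space of m x n matrices.
dim(Hom(k^9, k^11)) = 11 * 9 = 99

99


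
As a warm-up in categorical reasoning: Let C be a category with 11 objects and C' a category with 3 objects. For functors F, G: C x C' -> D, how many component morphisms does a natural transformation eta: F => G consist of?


A natural transformation eta: F => G assigns one component morphism per
object of the domain category.
The domain is the product category C x C', so
|Ob(C x C')| = |Ob(C)| * |Ob(C')| = 11 * 3 = 33.
Therefore eta has 33 component morphisms.

33


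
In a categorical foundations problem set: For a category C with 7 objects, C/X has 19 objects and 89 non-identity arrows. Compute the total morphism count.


In the slice category C/X, objects are morphisms to X.
Identity morphisms: 19 (one per object of C/X).
Non-identity morphisms: 89.
Total = 19 + 89 = 108

108


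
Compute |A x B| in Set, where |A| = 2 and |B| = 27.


In Set, the product A x B is the Cartesian product.
By the universal property, |A x B| = |A| * |B|.
|A x B| = 2 * 27 = 54

54


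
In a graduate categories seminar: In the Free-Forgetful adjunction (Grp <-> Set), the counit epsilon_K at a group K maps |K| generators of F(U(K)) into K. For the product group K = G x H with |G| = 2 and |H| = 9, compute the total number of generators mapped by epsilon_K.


The counit epsilon_K: F(U(K)) -> K of the Free-Forgetful adjunction
maps |K| generators of F(U(K)) into K. For K = G x H (the product group),
|G x H| = |G| * |H|.
Total generators mapped = 2 * 9 = 18.

18


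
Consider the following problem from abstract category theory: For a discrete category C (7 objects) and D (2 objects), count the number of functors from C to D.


A functor from a discrete category C to D is determined by
where each object maps. Each of the 7 objects of C can map
to any of the 2 objects of D independently.
Number of functors = 2^7 = 128

128


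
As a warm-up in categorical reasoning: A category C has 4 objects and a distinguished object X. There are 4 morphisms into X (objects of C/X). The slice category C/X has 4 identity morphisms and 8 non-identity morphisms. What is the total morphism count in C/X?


In the slice category C/X, objects are morphisms to X.
Identity morphisms: 4 (one per object of C/X).
Non-identity morphisms: 8.
Total = 4 + 8 = 12

12


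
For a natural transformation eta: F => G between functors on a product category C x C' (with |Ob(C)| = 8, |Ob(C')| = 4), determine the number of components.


A natural transformation eta: F => G assigns one component morphism per
object of the domain category.
The domain is the product category C x C', so
|Ob(C x C')| = |Ob(C)| * |Ob(C')| = 8 * 4 = 32.
Therefore eta has 32 component morphisms.

32


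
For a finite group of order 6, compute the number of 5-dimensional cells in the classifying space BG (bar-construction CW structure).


In the bar-construction CW model of BG, the n-cells are indexed by
n-tuples [g_1|...|g_n] of non-identity elements of G (degenerate
simplices with some g_i = e do not contribute cells), so there are
(|G| - 1)^n n-cells.
For dim = 5 with |G| = 6:
cells = (6 - 1)^5 = 5^5 = 3125

3125


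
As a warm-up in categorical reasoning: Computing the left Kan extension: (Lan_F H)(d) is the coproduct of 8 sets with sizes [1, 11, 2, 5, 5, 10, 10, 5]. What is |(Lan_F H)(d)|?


Pointwise, the left Kan extension (Lan_F H)(d) is the colimit, indexed
by the comma category (F downarrow d), of H composed with the
projection (F downarrow d) -> C. Here that colimit is given
as a coproduct (disjoint union) of sets, so its cardinality is the
sum of the sizes of the summands.
Coproduct of sets with sizes: 1 + 11 + 2 + 5 + 5 + 10 + 10 + 5
= 49

49


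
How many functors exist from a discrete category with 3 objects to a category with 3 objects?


A functor from a discrete category C to D is determined by
where each object maps. Each of the 3 objects of C can map
to any of the 3 objects of D independently.
Number of functors = 3^3 = 27

27


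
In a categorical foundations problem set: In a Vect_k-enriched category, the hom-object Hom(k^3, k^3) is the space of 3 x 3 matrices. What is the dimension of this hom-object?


In Vect-enriched categories, Hom(k^n, k^m) is the space of m x n matrices.
dim(Hom(k^3, k^3)) = 3 * 3 = 9

9


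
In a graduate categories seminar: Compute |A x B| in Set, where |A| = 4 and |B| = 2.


In Set, the product A x B is the Cartesian product.
By the universal property, |A x B| = |A| * |B|.
|A x B| = 4 * 2 = 8

8


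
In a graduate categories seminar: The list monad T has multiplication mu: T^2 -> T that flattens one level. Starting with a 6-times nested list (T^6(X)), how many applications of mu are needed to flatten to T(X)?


Each application of mu: T^2 -> T removes one layer of nesting.
Starting at depth 6 (i.e., T^6(X)), we need to reach T(X).
Number of mu applications = 6 - 1 = 5

5


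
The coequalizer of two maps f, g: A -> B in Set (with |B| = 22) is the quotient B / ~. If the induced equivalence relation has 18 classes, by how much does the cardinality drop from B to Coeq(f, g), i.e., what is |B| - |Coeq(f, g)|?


The coequalizer Coeq(f, g) = B / ~ has one element per equivalence class.
|B| = 22, |Coeq(f, g)| = 18.
|B| - |Coeq(f, g)| = 22 - 18 = 4.

4


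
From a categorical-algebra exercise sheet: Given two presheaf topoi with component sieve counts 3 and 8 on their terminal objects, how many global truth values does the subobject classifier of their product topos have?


In a product of presheaf topoi E_1 x E_2, the subobject classifier
is Omega = Omega_1 x Omega_2 (componentwise), so
|Omega(top)| = |Omega_1(top_1)| * |Omega_2(top_2)|.
= 3 * 8 = 24.

24


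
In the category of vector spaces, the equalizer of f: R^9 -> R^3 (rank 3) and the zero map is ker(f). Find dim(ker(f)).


The equalizer of f and the zero map is ker(f).
By the rank-nullity theorem: dim(ker(f)) = dim(domain) - rank(f).
dim(ker(f)) = 9 - 3 = 6

6


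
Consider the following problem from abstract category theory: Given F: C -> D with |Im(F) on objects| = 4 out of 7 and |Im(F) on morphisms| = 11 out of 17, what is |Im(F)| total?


The image of F consists of distinct objects and distinct morphisms.
|Im(F)| on objects = 4
|Im(F)| on morphisms = 11
Total image cardinality = 4 + 11 = 15

15
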